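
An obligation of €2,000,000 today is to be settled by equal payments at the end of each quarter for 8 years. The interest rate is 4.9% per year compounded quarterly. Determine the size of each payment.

€75,925.50

Level ordinary annuity; solve PV = PMT × [(1 − (1+r)^−n)/r] for PMT.
Periodic rate r = 0.049/4 per quarter; n is counted in quarters.
With n = 32: PMT = 2,000,000 / ([(1 − (1+r)^−n)/r]) = €75,925.50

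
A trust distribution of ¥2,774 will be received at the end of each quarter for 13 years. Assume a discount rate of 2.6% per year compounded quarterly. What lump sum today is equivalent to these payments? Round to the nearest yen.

¥122,066

This is an ordinary annuity: 52 payments of ¥2,774 at the end of each quarter.
Periodic rate r = 0.026/4 per quarter; n is counted in quarters.
PV = PMT × [(1 − (1+r)^−n)/r] = 2,774 × [1 − (1+r)^−52] / r = ¥122,066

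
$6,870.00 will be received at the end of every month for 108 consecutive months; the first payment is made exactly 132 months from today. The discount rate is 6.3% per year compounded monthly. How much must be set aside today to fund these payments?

$284,648.97

Ordinary annuity of 108 payments, first payment at period 132.
Periodic rate r = 0.063/12 per month; n is counted in months.
The ordinary-annuity PV formula values the stream one period before the first payment (period 131); discount that back 131 periods:
PV₀ = 6,870 × [1 − (1+r)^−108] / r × (1+r)^−131 = $284,648.97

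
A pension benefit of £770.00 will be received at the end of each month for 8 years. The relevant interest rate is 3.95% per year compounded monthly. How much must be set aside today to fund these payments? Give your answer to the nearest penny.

£63,290.98

This is an ordinary annuity: 96 payments of £770.00 at the end of each month.
Periodic rate r = 0.0395/12 per month; n is counted in months.
PV = PMT × [(1 − (1+r)^−n)/r] = 770 × [1 − (1+r)^−96] / r = £63,290.98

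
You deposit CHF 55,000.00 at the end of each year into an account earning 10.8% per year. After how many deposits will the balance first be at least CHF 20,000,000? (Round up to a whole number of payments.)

Periodic rate r = 0.108 per year.
Ordinary annuity FV: 20,000,000 = 55,000 × [((1+r)^n − 1)/r].
(1+r)^n = 1 + 20,000,000 × r / 55,000, so n = ln(1 + 20,000,000·r/55,000) / ln(1+r) = 36.04.
Round up to a whole number of payments: n = 37.

37 payments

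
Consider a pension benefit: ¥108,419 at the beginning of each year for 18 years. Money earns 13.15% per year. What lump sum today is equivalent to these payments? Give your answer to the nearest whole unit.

¥831,961

This is an annuity due: 18 payments of ¥108,419 at the beginning of each year.
Periodic rate r = 0.1315 per year.
PV = PMT × [(1 − (1+r)^−n)/r] × (1+r) = 108,419 × [1 − (1+r)^−18] / r × (1+r) = ¥831,961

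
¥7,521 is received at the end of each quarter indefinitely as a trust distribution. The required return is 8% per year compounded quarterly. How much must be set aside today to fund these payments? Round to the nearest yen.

¥376,050

Periodic rate r = 0.08/4 per quarter.
Level perpetuity: PV = PMT / r = 7,521 / (0.08/4) = ¥376,050.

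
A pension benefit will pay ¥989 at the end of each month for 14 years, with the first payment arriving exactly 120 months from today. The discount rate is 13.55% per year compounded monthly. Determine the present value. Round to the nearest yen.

Ordinary annuity of 168 payments, first payment at period 120.
Periodic rate r = 0.1355/12 per month; n is counted in months.
The ordinary-annuity PV formula values the stream one period before the first payment (period 119); discount that back 119 periods:
PV₀ = 989 × [1 − (1+r)^−168] / r × (1+r)^−119 = ¥19,531

¥19,531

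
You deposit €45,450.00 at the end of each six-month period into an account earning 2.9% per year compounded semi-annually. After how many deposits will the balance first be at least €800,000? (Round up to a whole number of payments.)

16 payments

Periodic rate r = 0.029/2 per half-year; n is counted in half-years.
Ordinary annuity FV: 800,000 = 45,450 × [((1+r)^n − 1)/r].
(1+r)^n = 1 + 800,000 × r / 45,450, so n = ln(1 + 800,000·r/45,450) / ln(1+r) = 15.79.
Round up to a whole number of payments: n = 16.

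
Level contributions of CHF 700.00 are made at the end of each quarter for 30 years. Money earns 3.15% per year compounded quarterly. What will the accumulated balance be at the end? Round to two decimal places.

This is an ordinary annuity: 120 deposits of CHF 700.00 at the end of each quarter.
Periodic rate r = 0.0315/4 per quarter; n is counted in quarters.
FV = PMT × [((1+r)^n − 1)/r] = 700 × [(1+r)^120 − 1] / r = CHF 138,960.68

CHF 138,960.68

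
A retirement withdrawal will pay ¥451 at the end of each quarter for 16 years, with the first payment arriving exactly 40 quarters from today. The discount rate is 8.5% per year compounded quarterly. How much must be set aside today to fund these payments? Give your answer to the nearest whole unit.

Ordinary annuity of 64 payments, first payment at period 40.
Periodic rate r = 0.085/4 per quarter; n is counted in quarters.
The ordinary-annuity PV formula values the stream one period before the first payment (period 39); discount that back 39 periods:
PV₀ = 451 × [1 − (1+r)^−64] / r × (1+r)^−39 = ¥6,913

¥6,913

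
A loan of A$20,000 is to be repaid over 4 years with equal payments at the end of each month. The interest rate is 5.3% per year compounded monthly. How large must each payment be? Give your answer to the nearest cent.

Level ordinary annuity; solve PV = PMT × [(1 − (1+r)^−n)/r] for PMT.
Periodic rate r = 0.053/12 per month; n is counted in months.
With n = 48: PMT = 20,000 / ([(1 − (1+r)^−n)/r]) = A$463.31

A$463.31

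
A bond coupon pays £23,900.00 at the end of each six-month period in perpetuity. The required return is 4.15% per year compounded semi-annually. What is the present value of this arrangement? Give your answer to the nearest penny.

£1,151,807.23

Periodic rate r = 0.0415/2 per half-year.
Level perpetuity: PV = PMT / r = 23,900 / (0.0415/2) = £1,151,807.23.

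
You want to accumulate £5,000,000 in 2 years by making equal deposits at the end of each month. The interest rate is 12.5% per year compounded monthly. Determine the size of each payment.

£184,453.21

Level ordinary annuity; solve FV = PMT × [((1+r)^n − 1)/r] for PMT.
Periodic rate r = 0.125/12 per month; n is counted in months.
With n = 24: PMT = 5,000,000 / ([((1+r)^n − 1)/r]) = £184,453.21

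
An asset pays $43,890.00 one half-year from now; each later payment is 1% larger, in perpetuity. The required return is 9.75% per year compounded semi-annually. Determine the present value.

$1,132,645.16

Periodic rate r = 0.0975/2 per half-year.
Growing perpetuity (Gordon): PV = PMT₁ / (r − g) = 43,890 / (r − 0.01) = $1,132,645.16.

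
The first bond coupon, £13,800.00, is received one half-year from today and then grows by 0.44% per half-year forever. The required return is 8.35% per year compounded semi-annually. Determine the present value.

£369,477.91

Periodic rate r = 0.0835/2 per half-year.
Growing perpetuity (Gordon): PV = PMT₁ / (r − g) = 13,800 / (r − 0.0044) = £369,477.91.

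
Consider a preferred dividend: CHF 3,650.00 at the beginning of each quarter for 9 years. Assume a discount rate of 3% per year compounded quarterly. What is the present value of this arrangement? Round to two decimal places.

This is an annuity due: 36 payments of CHF 3,650.00 at the beginning of each quarter.
Periodic rate r = 0.03/4 per quarter; n is counted in quarters.
PV = PMT × [(1 − (1+r)^−n)/r] × (1+r) = 3,650 × [1 − (1+r)^−36] / r × (1+r) = CHF 115,641.70

CHF 115,641.70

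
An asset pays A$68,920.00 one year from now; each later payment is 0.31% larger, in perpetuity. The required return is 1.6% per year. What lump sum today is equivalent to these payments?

A$5,342,635.66

Periodic rate r = 0.016 per year.
Growing perpetuity (Gordon): PV = PMT₁ / (r − g) = 68,920 / (r − 0.0031) = A$5,342,635.66.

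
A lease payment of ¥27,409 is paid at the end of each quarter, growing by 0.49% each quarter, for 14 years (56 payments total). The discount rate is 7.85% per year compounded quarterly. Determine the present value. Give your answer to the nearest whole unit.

¥1,037,158

Periodic rate r = 0.0785/4 per quarter; n is counted in quarters.
Growing ordinary annuity: PV = PMT₁ × [1 − ((1+g)/(1+r))^n] / (r − g) = 27,409 × [1 − ((1+0.0049)/(1+r))^56] / (r − 0.0049) = ¥1,037,158.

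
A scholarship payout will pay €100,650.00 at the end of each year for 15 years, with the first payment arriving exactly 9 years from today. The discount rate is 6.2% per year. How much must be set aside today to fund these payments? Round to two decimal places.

Ordinary annuity of 15 payments, first payment at period 9.
Periodic rate r = 0.062 per year.
The ordinary-annuity PV formula values the stream one period before the first payment (period 8); discount that back 8 periods:
PV₀ = 100,650 × [1 − (1+r)^−15] / r × (1+r)^−8 = €596,322.71

€596,322.71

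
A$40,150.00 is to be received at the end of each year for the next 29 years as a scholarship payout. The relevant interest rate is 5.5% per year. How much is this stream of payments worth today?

A$575,474.01

This is an ordinary annuity: 29 payments of A$40,150.00 at the end of each year.
Periodic rate r = 0.055 per year.
PV = PMT × [(1 − (1+r)^−n)/r] = 40,150 × [1 − (1+r)^−29] / r = A$575,474.01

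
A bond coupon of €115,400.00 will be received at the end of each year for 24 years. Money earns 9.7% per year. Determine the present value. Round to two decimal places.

€1,060,724.79

This is an ordinary annuity: 24 payments of €115,400.00 at the end of each year.
Periodic rate r = 0.097 per year.
PV = PMT × [(1 − (1+r)^−n)/r] = 115,400 × [1 − (1+r)^−24] / r = €1,060,724.79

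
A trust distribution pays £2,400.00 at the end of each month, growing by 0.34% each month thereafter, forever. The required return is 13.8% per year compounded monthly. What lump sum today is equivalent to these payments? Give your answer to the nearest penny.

Periodic rate r = 0.138/12 per month.
Growing perpetuity (Gordon): PV = PMT₁ / (r − g) = 2,400 / (r − 0.0034) = £296,296.30.

£296,296.30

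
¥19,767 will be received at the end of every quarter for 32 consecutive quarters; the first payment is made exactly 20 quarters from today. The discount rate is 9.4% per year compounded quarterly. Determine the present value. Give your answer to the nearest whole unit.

¥283,736

Ordinary annuity of 32 payments, first payment at period 20.
Periodic rate r = 0.094/4 per quarter; n is counted in quarters.
The ordinary-annuity PV formula values the stream one period before the first payment (period 19); discount that back 19 periods:
PV₀ = 19,767 × [1 − (1+r)^−32] / r × (1+r)^−19 = ¥283,736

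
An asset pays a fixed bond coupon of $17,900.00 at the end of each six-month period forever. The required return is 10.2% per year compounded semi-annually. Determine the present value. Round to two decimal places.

$350,980.39

Periodic rate r = 0.102/2 per half-year.
Level perpetuity: PV = PMT / r = 17,900 / (0.102/2) = $350,980.39.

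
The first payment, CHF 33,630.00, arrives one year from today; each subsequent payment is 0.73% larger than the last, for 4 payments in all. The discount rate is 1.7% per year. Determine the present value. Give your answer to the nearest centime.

Periodic rate r = 0.017 per year.
Growing ordinary annuity: PV = PMT₁ × [1 − ((1+g)/(1+r))^n] / (r − g) = 33,630 × [1 − ((1+0.0073)/(1+r))^4] / (r − 0.0073) = CHF 130,391.01.

CHF 130,391.01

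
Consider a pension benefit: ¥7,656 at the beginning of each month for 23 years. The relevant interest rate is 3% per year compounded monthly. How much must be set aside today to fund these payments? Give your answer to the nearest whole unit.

¥1,528,863

This is an annuity due: 276 payments of ¥7,656 at the beginning of each month.
Periodic rate r = 0.03/12 per month; n is counted in months.
PV = PMT × [(1 − (1+r)^−n)/r] × (1+r) = 7,656 × [1 − (1+r)^−276] / r × (1+r) = ¥1,528,863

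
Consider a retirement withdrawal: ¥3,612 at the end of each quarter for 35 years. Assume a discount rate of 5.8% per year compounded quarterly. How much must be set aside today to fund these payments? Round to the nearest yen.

This is an ordinary annuity: 140 payments of ¥3,612 at the end of each quarter.
Periodic rate r = 0.058/4 per quarter; n is counted in quarters.
PV = PMT × [(1 − (1+r)^−n)/r] = 3,612 × [1 − (1+r)^−140] / r = ¥215,907

¥215,907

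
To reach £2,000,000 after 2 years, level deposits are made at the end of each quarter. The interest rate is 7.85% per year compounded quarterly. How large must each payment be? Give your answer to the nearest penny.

Level ordinary annuity; solve FV = PMT × [((1+r)^n − 1)/r] for PMT.
Periodic rate r = 0.0785/4 per quarter; n is counted in quarters.
With n = 8: PMT = 2,000,000 / ([((1+r)^n − 1)/r]) = £233,328.52

£233,328.52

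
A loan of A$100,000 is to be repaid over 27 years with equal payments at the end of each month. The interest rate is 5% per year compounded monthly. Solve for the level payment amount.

A$563.04

Level ordinary annuity; solve PV = PMT × [(1 − (1+r)^−n)/r] for PMT.
Periodic rate r = 0.05/12 per month; n is counted in months.
With n = 324: PMT = 100,000 / ([(1 − (1+r)^−n)/r]) = A$563.04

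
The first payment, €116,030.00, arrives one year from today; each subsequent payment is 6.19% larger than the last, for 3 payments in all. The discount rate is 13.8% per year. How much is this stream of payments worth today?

Periodic rate r = 0.138 per year.
Growing ordinary annuity: PV = PMT₁ × [1 − ((1+g)/(1+r))^n] / (r − g) = 116,030 × [1 − ((1+0.0619)/(1+r))^3] / (r − 0.0619) = €285,880.05.

€285,880.05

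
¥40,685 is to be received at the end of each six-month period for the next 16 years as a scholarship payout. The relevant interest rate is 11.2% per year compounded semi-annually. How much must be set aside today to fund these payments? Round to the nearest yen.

¥599,460

This is an ordinary annuity: 32 payments of ¥40,685 at the end of each six-month period.
Periodic rate r = 0.112/2 per half-year; n is counted in half-years.
PV = PMT × [(1 − (1+r)^−n)/r] = 40,685 × [1 − (1+r)^−32] / r = ¥599,460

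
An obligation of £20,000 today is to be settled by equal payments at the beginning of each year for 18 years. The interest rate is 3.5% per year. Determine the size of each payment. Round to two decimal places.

Level annuity due; solve PV = PMT × [(1 − (1+r)^−n)/r] × (1+r) for PMT.
Periodic rate r = 0.035 per year.
With n = 18: PMT = 20,000 / ([(1 − (1+r)^−n)/r] × (1+r)) = £1,465.06

£1,465.06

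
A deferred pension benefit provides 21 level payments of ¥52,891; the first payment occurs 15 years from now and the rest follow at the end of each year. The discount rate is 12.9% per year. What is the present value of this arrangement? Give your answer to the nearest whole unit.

¥69,135

Ordinary annuity of 21 payments, first payment at period 15.
Periodic rate r = 0.129 per year.
The ordinary-annuity PV formula values the stream one period before the first payment (period 14); discount that back 14 periods:
PV₀ = 52,891 × [1 − (1+r)^−21] / r × (1+r)^−14 = ¥69,135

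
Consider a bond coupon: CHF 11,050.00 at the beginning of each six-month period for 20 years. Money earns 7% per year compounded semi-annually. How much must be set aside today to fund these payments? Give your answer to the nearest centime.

CHF 244,232.62

This is an annuity due: 40 payments of CHF 11,050.00 at the beginning of each six-month period.
Periodic rate r = 0.07/2 per half-year; n is counted in half-years.
PV = PMT × [(1 − (1+r)^−n)/r] × (1+r) = 11,050 × [1 − (1+r)^−40] / r × (1+r) = CHF 244,232.62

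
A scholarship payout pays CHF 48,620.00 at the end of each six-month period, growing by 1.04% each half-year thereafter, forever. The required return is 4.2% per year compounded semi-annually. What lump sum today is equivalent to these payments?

Periodic rate r = 0.042/2 per half-year.
Growing perpetuity (Gordon): PV = PMT₁ / (r − g) = 48,620 / (r − 0.0104) = CHF 4,586,792.45.

CHF 4,586,792.45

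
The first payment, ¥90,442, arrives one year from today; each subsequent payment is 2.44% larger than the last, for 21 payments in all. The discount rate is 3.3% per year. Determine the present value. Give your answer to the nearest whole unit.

¥1,693,316

Periodic rate r = 0.033 per year.
Growing ordinary annuity: PV = PMT₁ × [1 − ((1+g)/(1+r))^n] / (r − g) = 90,442 × [1 − ((1+0.0244)/(1+r))^21] / (r − 0.0244) = ¥1,693,316.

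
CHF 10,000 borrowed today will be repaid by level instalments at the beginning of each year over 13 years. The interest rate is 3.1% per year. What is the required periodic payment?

CHF 917.87

Level annuity due; solve PV = PMT × [(1 − (1+r)^−n)/r] × (1+r) for PMT.
Periodic rate r = 0.031 per year.
With n = 13: PMT = 10,000 / ([(1 − (1+r)^−n)/r] × (1+r)) = CHF 917.87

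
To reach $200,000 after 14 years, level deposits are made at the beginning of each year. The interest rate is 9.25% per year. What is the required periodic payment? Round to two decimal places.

Level annuity due; solve FV = PMT × [((1+r)^n − 1)/r] × (1+r) for PMT.
Periodic rate r = 0.0925 per year.
With n = 14: PMT = 200,000 / ([((1+r)^n − 1)/r] × (1+r)) = $6,909.87

$6,909.87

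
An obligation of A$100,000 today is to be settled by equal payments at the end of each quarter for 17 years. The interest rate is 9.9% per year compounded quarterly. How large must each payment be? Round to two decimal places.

A$3,054.28

Level ordinary annuity; solve PV = PMT × [(1 − (1+r)^−n)/r] for PMT.
Periodic rate r = 0.099/4 per quarter; n is counted in quarters.
With n = 68: PMT = 100,000 / ([(1 − (1+r)^−n)/r]) = A$3,054.28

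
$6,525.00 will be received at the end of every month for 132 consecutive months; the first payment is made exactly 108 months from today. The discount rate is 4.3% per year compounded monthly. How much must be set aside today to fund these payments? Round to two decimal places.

$467,367.93

Ordinary annuity of 132 payments, first payment at period 108.
Periodic rate r = 0.043/12 per month; n is counted in months.
The ordinary-annuity PV formula values the stream one period before the first payment (period 107); discount that back 107 periods:
PV₀ = 6,525 × [1 − (1+r)^−132] / r × (1+r)^−107 = $467,367.93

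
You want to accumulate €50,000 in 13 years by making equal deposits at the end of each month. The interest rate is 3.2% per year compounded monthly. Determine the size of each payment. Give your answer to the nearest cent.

Level ordinary annuity; solve FV = PMT × [((1+r)^n − 1)/r] for PMT.
Periodic rate r = 0.032/12 per month; n is counted in months.
With n = 156: PMT = 50,000 / ([((1+r)^n − 1)/r]) = €258.88

€258.88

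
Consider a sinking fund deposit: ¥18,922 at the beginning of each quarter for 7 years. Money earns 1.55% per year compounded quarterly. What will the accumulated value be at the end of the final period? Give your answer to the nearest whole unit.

¥560,650

This is an annuity due: 28 deposits of ¥18,922 at the beginning of each quarter.
Periodic rate r = 0.0155/4 per quarter; n is counted in quarters.
FV = PMT × [((1+r)^n − 1)/r] × (1+r) = 18,922 × [(1+r)^28 − 1] / r × (1+r) = ¥560,650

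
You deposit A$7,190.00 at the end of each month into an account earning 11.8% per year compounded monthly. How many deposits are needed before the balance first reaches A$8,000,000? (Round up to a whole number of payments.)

Periodic rate r = 0.118/12 per month; n is counted in months.
Ordinary annuity FV: 8,000,000 = 7,190 × [((1+r)^n − 1)/r].
(1+r)^n = 1 + 8,000,000 × r / 7,190, so n = ln(1 + 8,000,000·r/7,190) / ln(1+r) = 253.44.
Round up to a whole number of payments: n = 254.

254 payments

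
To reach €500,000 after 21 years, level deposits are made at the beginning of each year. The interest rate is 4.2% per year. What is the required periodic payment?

Level annuity due; solve FV = PMT × [((1+r)^n − 1)/r] × (1+r) for PMT.
Periodic rate r = 0.042 per year.
With n = 21: PMT = 500,000 / ([((1+r)^n − 1)/r] × (1+r)) = €14,682.90

€14,682.90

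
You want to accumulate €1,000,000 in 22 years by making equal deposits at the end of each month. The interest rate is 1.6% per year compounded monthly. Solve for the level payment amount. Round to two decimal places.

€3,162.74

Level ordinary annuity; solve FV = PMT × [((1+r)^n − 1)/r] for PMT.
Periodic rate r = 0.016/12 per month; n is counted in months.
With n = 264: PMT = 1,000,000 / ([((1+r)^n − 1)/r]) = €3,162.74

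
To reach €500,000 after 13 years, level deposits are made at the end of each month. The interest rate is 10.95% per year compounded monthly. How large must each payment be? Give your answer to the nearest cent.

Level ordinary annuity; solve FV = PMT × [((1+r)^n − 1)/r] for PMT.
Periodic rate r = 0.1095/12 per month; n is counted in months.
With n = 156: PMT = 500,000 / ([((1+r)^n − 1)/r]) = €1,460.04

€1,460.04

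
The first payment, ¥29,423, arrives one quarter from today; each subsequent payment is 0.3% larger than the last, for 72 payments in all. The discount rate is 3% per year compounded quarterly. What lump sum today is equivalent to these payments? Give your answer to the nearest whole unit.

¥1,801,507

Periodic rate r = 0.03/4 per quarter; n is counted in quarters.
Growing ordinary annuity: PV = PMT₁ × [1 − ((1+g)/(1+r))^n] / (r − g) = 29,423 × [1 − ((1+0.003)/(1+r))^72] / (r − 0.003) = ¥1,801,507.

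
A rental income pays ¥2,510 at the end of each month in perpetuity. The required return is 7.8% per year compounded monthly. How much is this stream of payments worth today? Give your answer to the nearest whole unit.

Periodic rate r = 0.078/12 per month.
Level perpetuity: PV = PMT / r = 2,510 / (0.078/12) = ¥386,154.

¥386,154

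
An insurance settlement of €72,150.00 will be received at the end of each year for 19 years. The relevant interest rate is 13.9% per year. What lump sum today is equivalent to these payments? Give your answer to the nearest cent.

This is an ordinary annuity: 19 payments of €72,150.00 at the end of each year.
Periodic rate r = 0.139 per year.
PV = PMT × [(1 − (1+r)^−n)/r] = 72,150 × [1 − (1+r)^−19] / r = €475,285.25

€475,285.25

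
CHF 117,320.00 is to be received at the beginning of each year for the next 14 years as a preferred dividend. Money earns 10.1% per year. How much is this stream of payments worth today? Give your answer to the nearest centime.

CHF 946,385.87

This is an annuity due: 14 payments of CHF 117,320.00 at the beginning of each year.
Periodic rate r = 0.101 per year.
PV = PMT × [(1 − (1+r)^−n)/r] × (1+r) = 117,320 × [1 − (1+r)^−14] / r × (1+r) = CHF 946,385.87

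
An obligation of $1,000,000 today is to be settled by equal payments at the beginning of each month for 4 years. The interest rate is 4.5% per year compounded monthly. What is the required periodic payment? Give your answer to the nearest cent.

Level annuity due; solve PV = PMT × [(1 − (1+r)^−n)/r] × (1+r) for PMT.
Periodic rate r = 0.045/12 per month; n is counted in months.
With n = 48: PMT = 1,000,000 / ([(1 − (1+r)^−n)/r] × (1+r)) = $22,718.29

$22,718.29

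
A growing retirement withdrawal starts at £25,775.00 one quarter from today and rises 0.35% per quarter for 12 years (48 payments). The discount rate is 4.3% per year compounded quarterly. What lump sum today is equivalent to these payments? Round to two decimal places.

Periodic rate r = 0.043/4 per quarter; n is counted in quarters.
Growing ordinary annuity: PV = PMT₁ × [1 − ((1+g)/(1+r))^n] / (r − g) = 25,775 × [1 − ((1+0.0035)/(1+r))^48] / (r − 0.0035) = £1,038,685.05.

£1,038,685.05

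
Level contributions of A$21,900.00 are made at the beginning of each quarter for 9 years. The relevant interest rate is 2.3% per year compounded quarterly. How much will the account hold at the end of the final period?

A$878,177.80

This is an annuity due: 36 deposits of A$21,900.00 at the beginning of each quarter.
Periodic rate r = 0.023/4 per quarter; n is counted in quarters.
FV = PMT × [((1+r)^n − 1)/r] × (1+r) = 21,900 × [(1+r)^36 − 1] / r × (1+r) = A$878,177.80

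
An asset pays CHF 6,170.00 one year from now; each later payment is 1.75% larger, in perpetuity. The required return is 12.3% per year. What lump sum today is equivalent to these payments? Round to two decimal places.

CHF 58,483.41

Periodic rate r = 0.123 per year.
Growing perpetuity (Gordon): PV = PMT₁ / (r − g) = 6,170 / (r − 0.0175) = CHF 58,483.41.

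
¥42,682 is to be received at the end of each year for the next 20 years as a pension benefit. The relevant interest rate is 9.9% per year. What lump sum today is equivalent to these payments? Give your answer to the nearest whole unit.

This is an ordinary annuity: 20 payments of ¥42,682 at the end of each year.
Periodic rate r = 0.099 per year.
PV = PMT × [(1 − (1+r)^−n)/r] = 42,682 × [1 − (1+r)^−20] / r = ¥365,870

¥365,870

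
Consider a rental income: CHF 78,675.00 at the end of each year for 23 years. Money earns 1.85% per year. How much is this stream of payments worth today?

CHF 1,462,978.59

This is an ordinary annuity: 23 payments of CHF 78,675.00 at the end of each year.
Periodic rate r = 0.0185 per year.
PV = PMT × [(1 − (1+r)^−n)/r] = 78,675 × [1 − (1+r)^−23] / r = CHF 1,462,978.59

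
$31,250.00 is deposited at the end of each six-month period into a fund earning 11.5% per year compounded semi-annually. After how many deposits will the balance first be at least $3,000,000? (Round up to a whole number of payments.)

Periodic rate r = 0.115/2 per half-year; n is counted in half-years.
Ordinary annuity FV: 3,000,000 = 31,250 × [((1+r)^n − 1)/r].
(1+r)^n = 1 + 3,000,000 × r / 31,250, so n = ln(1 + 3,000,000·r/31,250) / ln(1+r) = 33.54.
Round up to a whole number of payments: n = 34.

34 payments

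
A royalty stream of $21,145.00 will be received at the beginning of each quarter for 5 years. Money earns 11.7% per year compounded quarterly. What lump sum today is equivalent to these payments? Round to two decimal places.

$326,042.42

This is an annuity due: 20 payments of $21,145.00 at the beginning of each quarter.
Periodic rate r = 0.117/4 per quarter; n is counted in quarters.
PV = PMT × [(1 − (1+r)^−n)/r] × (1+r) = 21,145 × [1 − (1+r)^−20] / r × (1+r) = $326,042.42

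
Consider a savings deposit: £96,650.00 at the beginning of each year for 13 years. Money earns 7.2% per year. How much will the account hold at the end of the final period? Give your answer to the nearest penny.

This is an annuity due: 13 deposits of £96,650.00 at the beginning of each year.
Periodic rate r = 0.072 per year.
FV = PMT × [((1+r)^n − 1)/r] × (1+r) = 96,650 × [(1+r)^13 − 1] / r × (1+r) = £2,113,998.29

£2,113,998.29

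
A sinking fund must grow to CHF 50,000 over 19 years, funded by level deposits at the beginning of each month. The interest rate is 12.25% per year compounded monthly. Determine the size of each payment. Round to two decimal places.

Level annuity due; solve FV = PMT × [((1+r)^n − 1)/r] × (1+r) for PMT.
Periodic rate r = 0.1225/12 per month; n is counted in months.
With n = 228: PMT = 50,000 / ([((1+r)^n − 1)/r] × (1+r)) = CHF 55.33

CHF 55.33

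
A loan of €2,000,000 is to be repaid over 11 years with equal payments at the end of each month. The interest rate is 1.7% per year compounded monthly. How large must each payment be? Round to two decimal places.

Level ordinary annuity; solve PV = PMT × [(1 − (1+r)^−n)/r] for PMT.
Periodic rate r = 0.017/12 per month; n is counted in months.
With n = 132: PMT = 2,000,000 / ([(1 − (1+r)^−n)/r]) = €16,623.01

€16,623.01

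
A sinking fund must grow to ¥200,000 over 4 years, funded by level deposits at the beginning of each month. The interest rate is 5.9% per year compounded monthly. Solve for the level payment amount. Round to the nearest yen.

¥3,686

Level annuity due; solve FV = PMT × [((1+r)^n − 1)/r] × (1+r) for PMT.
Periodic rate r = 0.059/12 per month; n is counted in months.
With n = 48: PMT = 200,000 / ([((1+r)^n − 1)/r] × (1+r)) = ¥3,686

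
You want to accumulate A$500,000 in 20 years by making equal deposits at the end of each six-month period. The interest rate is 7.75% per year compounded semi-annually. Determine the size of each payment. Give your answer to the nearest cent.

A$5,418.78

Level ordinary annuity; solve FV = PMT × [((1+r)^n − 1)/r] for PMT.
Periodic rate r = 0.0775/2 per half-year; n is counted in half-years.
With n = 40: PMT = 500,000 / ([((1+r)^n − 1)/r]) = A$5,418.78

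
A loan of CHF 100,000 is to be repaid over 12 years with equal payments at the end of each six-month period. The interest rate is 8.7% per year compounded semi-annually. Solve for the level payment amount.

CHF 6,795.81

Level ordinary annuity; solve PV = PMT × [(1 − (1+r)^−n)/r] for PMT.
Periodic rate r = 0.087/2 per half-year; n is counted in half-years.
With n = 24: PMT = 100,000 / ([(1 − (1+r)^−n)/r]) = CHF 6,795.81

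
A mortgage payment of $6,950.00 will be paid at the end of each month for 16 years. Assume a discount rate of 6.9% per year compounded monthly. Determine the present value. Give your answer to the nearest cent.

This is an ordinary annuity: 192 payments of $6,950.00 at the end of each month.
Periodic rate r = 0.069/12 per month; n is counted in months.
PV = PMT × [(1 − (1+r)^−n)/r] = 6,950 × [1 − (1+r)^−192] / r = $806,692.89

$806,692.89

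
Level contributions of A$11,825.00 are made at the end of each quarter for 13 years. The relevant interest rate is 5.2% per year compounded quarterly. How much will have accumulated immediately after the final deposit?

A$870,913.22

This is an ordinary annuity: 52 deposits of A$11,825.00 at the end of each quarter.
Periodic rate r = 0.052/4 per quarter; n is counted in quarters.
FV = PMT × [((1+r)^n − 1)/r] = 11,825 × [(1+r)^52 − 1] / r = A$870,913.22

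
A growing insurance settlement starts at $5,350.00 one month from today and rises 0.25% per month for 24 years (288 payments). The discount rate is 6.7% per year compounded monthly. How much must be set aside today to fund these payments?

$1,018,609.21

Periodic rate r = 0.067/12 per month; n is counted in months.
Growing ordinary annuity: PV = PMT₁ × [1 − ((1+g)/(1+r))^n] / (r − g) = 5,350 × [1 − ((1+0.0025)/(1+r))^288] / (r − 0.0025) = $1,018,609.21.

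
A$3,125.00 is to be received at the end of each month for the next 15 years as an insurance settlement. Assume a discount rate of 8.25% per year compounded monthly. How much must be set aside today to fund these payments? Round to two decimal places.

A$322,118.34

This is an ordinary annuity: 180 payments of A$3,125.00 at the end of each month.
Periodic rate r = 0.0825/12 per month; n is counted in months.
PV = PMT × [(1 − (1+r)^−n)/r] = 3,125 × [1 − (1+r)^−180] / r = A$322,118.34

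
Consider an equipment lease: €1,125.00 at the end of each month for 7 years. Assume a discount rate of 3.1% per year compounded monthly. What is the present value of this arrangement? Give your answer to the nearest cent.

This is an ordinary annuity: 84 payments of €1,125.00 at the end of each month.
Periodic rate r = 0.031/12 per month; n is counted in months.
PV = PMT × [(1 − (1+r)^−n)/r] = 1,125 × [1 − (1+r)^−84] / r = €84,851.76

€84,851.76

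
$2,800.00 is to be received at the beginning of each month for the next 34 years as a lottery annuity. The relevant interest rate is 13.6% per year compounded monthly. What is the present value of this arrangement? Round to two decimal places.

$247,342.24

This is an annuity due: 408 payments of $2,800.00 at the beginning of each month.
Periodic rate r = 0.136/12 per month; n is counted in months.
PV = PMT × [(1 − (1+r)^−n)/r] × (1+r) = 2,800 × [1 − (1+r)^−408] / r × (1+r) = $247,342.24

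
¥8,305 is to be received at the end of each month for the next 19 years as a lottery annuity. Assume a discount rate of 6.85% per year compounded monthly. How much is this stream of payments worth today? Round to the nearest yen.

This is an ordinary annuity: 228 payments of ¥8,305 at the end of each month.
Periodic rate r = 0.0685/12 per month; n is counted in months.
PV = PMT × [(1 − (1+r)^−n)/r] = 8,305 × [1 − (1+r)^−228] / r = ¥1,057,513

¥1,057,513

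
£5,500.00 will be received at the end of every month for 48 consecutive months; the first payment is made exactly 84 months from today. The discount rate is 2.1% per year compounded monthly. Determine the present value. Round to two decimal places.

£218,827.09

Ordinary annuity of 48 payments, first payment at period 84.
Periodic rate r = 0.021/12 per month; n is counted in months.
The ordinary-annuity PV formula values the stream one period before the first payment (period 83); discount that back 83 periods:
PV₀ = 5,500 × [1 − (1+r)^−48] / r × (1+r)^−83 = £218,827.09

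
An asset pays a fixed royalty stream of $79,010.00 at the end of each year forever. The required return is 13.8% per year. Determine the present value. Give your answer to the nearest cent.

$572,536.23

Periodic rate r = 0.138 per year.
Level perpetuity: PV = PMT / r = 79,010 / (0.138) = $572,536.23.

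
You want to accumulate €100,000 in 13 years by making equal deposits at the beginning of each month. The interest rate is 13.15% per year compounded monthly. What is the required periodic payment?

Level annuity due; solve FV = PMT × [((1+r)^n − 1)/r] × (1+r) for PMT.
Periodic rate r = 0.1315/12 per month; n is counted in months.
With n = 156: PMT = 100,000 / ([((1+r)^n − 1)/r] × (1+r)) = €242.22

€242.22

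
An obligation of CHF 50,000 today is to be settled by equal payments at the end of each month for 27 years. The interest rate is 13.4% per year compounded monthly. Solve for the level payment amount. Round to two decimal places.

Level ordinary annuity; solve PV = PMT × [(1 − (1+r)^−n)/r] for PMT.
Periodic rate r = 0.134/12 per month; n is counted in months.
With n = 324: PMT = 50,000 / ([(1 − (1+r)^−n)/r]) = CHF 574.05

CHF 574.05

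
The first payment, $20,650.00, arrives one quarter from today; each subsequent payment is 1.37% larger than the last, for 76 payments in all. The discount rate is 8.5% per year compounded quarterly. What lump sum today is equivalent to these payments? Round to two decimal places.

$1,178,941.11

Periodic rate r = 0.085/4 per quarter; n is counted in quarters.
Growing ordinary annuity: PV = PMT₁ × [1 − ((1+g)/(1+r))^n] / (r − g) = 20,650 × [1 − ((1+0.0137)/(1+r))^76] / (r − 0.0137) = $1,178,941.11.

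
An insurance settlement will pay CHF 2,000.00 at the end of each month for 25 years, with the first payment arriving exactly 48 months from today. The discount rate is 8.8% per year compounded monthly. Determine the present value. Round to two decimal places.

CHF 171,849.96

Ordinary annuity of 300 payments, first payment at period 48.
Periodic rate r = 0.088/12 per month; n is counted in months.
The ordinary-annuity PV formula values the stream one period before the first payment (period 47); discount that back 47 periods:
PV₀ = 2,000 × [1 − (1+r)^−300] / r × (1+r)^−47 = CHF 171,849.96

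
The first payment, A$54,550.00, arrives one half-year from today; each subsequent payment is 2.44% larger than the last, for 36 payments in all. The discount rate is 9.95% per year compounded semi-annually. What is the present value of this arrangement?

Periodic rate r = 0.0995/2 per half-year; n is counted in half-years.
Growing ordinary annuity: PV = PMT₁ × [1 − ((1+g)/(1+r))^n] / (r − g) = 54,550 × [1 − ((1+0.0244)/(1+r))^36] / (r − 0.0244) = A$1,259,330.03.

A$1,259,330.03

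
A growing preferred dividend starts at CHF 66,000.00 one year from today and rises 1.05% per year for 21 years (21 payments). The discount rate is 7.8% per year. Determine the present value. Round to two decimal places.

CHF 726,294.65

Periodic rate r = 0.078 per year.
Growing ordinary annuity: PV = PMT₁ × [1 − ((1+g)/(1+r))^n] / (r − g) = 66,000 × [1 − ((1+0.0105)/(1+r))^21] / (r − 0.0105) = CHF 726,294.65.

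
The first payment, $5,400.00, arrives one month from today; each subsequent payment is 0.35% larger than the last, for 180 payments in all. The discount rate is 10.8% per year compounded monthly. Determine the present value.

Periodic rate r = 0.108/12 per month; n is counted in months.
Growing ordinary annuity: PV = PMT₁ × [1 − ((1+g)/(1+r))^n] / (r − g) = 5,400 × [1 − ((1+0.0035)/(1+r))^180] / (r − 0.0035) = $614,748.11.

$614,748.11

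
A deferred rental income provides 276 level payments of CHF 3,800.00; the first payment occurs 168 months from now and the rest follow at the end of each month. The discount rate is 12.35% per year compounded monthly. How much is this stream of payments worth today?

CHF 62,829.15

Ordinary annuity of 276 payments, first payment at period 168.
Periodic rate r = 0.1235/12 per month; n is counted in months.
The ordinary-annuity PV formula values the stream one period before the first payment (period 167); discount that back 167 periods:
PV₀ = 3,800 × [1 − (1+r)^−276] / r × (1+r)^−167 = CHF 62,829.15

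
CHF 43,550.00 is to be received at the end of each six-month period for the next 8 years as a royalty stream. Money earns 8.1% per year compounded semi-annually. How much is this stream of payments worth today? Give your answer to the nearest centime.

This is an ordinary annuity: 16 payments of CHF 43,550.00 at the end of each six-month period.
Periodic rate r = 0.081/2 per half-year; n is counted in half-years.
PV = PMT × [(1 − (1+r)^−n)/r] = 43,550 × [1 − (1+r)^−16] / r = CHF 505,590.85

CHF 505,590.85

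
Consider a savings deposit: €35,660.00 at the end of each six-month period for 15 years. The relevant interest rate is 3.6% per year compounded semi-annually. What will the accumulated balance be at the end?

€1,402,201.86

This is an ordinary annuity: 30 deposits of €35,660.00 at the end of each six-month period.
Periodic rate r = 0.036/2 per half-year; n is counted in half-years.
FV = PMT × [((1+r)^n − 1)/r] = 35,660 × [(1+r)^30 − 1] / r = €1,402,201.86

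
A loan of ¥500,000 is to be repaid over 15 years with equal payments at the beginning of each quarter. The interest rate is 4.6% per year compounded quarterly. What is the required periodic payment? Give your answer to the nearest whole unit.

¥11,451

Level annuity due; solve PV = PMT × [(1 − (1+r)^−n)/r] × (1+r) for PMT.
Periodic rate r = 0.046/4 per quarter; n is counted in quarters.
With n = 60: PMT = 500,000 / ([(1 − (1+r)^−n)/r] × (1+r)) = ¥11,451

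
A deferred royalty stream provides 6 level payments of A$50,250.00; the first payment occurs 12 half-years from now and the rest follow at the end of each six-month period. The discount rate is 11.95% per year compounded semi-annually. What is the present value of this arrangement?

Ordinary annuity of 6 payments, first payment at period 12.
Periodic rate r = 0.1195/2 per half-year; n is counted in half-years.
The ordinary-annuity PV formula values the stream one period before the first payment (period 11); discount that back 11 periods:
PV₀ = 50,250 × [1 − (1+r)^−6] / r × (1+r)^−11 = A$130,607.60

A$130,607.60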